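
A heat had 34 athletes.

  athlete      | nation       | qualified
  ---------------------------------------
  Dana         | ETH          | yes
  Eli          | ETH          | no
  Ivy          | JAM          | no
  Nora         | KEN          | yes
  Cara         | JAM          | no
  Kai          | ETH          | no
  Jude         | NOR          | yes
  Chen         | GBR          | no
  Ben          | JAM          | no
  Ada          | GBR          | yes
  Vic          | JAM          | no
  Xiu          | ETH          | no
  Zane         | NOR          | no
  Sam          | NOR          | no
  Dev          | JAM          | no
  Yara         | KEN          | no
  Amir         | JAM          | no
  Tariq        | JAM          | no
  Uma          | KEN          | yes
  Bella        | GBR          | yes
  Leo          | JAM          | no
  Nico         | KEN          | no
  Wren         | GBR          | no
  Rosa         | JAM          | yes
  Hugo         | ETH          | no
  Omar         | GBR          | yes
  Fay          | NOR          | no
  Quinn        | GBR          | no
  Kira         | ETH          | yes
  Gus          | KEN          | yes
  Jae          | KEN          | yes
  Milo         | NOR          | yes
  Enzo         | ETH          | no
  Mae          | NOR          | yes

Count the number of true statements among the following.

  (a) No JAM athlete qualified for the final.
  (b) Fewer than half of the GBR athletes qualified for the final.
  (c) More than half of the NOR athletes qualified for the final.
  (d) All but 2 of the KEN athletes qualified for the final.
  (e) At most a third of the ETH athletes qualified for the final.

2

(a) JAM: |A| = 9, |A ∩ B| = 1; needs A ∩ B = ∅ (|A ∩ B| = 0) — false.
(b) GBR: |A| = 6, |A ∩ B| = 3; needs |A ∩ B| < |A ∖ B| — false.
(c) NOR: |A| = 6, |A ∩ B| = 3; needs |A ∩ B| > |A ∖ B| — false.
(d) KEN: |A| = 6, |A ∩ B| = 4; needs |A ∖ B| = 2 — true.
(e) ETH: |A| = 7, |A ∩ B| = 2; needs |A ∩ B| / |A| ≤ 1/3 — true.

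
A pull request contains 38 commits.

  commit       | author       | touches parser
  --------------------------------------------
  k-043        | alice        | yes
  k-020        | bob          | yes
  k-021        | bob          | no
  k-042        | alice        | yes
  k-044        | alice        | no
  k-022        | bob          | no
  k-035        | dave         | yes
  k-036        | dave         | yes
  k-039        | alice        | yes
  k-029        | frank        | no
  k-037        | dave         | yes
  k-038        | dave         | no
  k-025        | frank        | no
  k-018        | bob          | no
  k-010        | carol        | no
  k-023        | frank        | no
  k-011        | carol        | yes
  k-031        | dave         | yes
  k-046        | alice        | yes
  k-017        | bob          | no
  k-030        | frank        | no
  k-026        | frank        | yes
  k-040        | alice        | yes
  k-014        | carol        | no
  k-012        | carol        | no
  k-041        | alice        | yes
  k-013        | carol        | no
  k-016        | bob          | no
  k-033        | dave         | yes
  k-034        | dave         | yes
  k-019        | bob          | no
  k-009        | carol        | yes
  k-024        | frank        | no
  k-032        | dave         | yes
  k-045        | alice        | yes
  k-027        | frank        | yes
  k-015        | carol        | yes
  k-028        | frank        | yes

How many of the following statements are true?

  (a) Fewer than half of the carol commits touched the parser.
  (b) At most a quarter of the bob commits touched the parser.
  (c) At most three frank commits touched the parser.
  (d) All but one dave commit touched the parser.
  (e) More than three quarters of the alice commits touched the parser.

(a) carol: |A| = 7, |A ∩ B| = 3; needs |A ∩ B| < |A ∖ B| — true.
(b) bob: |A| = 7, |A ∩ B| = 1; needs |A ∩ B| / |A| ≤ 1/4 — true.
(c) frank: |A| = 8, |A ∩ B| = 3; needs |A ∩ B| ≤ 3 — true.
(d) dave: |A| = 8, |A ∩ B| = 7; needs |A ∖ B| = 1 — true.
(e) alice: |A| = 8, |A ∩ B| = 7; needs |A ∩ B| / |A| > 3/4 — true.

5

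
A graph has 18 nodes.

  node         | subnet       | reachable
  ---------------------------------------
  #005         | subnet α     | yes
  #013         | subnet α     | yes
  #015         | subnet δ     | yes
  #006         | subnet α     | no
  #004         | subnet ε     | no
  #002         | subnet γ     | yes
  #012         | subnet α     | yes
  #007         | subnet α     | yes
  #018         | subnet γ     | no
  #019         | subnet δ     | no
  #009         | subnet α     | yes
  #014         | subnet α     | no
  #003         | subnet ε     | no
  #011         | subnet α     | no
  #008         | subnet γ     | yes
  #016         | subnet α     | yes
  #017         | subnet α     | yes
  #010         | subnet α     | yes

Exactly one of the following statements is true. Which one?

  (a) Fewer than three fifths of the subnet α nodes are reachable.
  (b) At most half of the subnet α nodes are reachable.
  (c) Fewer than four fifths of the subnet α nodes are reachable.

(c)

|A| = 11, |A ∩ B| = 8, |A ∖ B| = 3.
(a) requires |A ∩ B| / |A| < 3/5: false.
(b) requires |A ∩ B| ≤ |A ∖ B|: false.
(c) requires |A ∩ B| / |A| < 4/5: true.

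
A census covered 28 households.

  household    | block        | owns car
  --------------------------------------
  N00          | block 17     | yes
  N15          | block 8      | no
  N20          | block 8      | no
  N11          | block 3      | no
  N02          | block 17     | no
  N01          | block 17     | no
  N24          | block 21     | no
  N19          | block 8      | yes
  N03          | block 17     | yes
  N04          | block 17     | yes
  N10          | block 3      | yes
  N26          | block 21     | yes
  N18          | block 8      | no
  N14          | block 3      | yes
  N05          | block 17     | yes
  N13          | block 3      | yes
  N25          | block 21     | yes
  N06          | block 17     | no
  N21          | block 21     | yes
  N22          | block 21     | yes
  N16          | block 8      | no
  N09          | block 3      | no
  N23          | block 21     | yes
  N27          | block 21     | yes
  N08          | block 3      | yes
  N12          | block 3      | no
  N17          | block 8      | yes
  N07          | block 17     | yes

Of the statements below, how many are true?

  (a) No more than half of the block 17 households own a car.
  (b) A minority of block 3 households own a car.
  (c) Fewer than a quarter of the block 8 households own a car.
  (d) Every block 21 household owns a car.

(a) block 17: |A| = 8, |A ∩ B| = 5; needs |A ∩ B| ≤ |A ∖ B| — false.
(b) block 3: |A| = 7, |A ∩ B| = 4; needs |A ∩ B| < |A ∖ B| — false.
(c) block 8: |A| = 6, |A ∩ B| = 2; needs |A ∩ B| / |A| < 1/4 — false.
(d) block 21: |A| = 7, |A ∩ B| = 6; needs A ⊆ B, i.e. every element of A is in B (|A ∖ B| = 0) — false.

0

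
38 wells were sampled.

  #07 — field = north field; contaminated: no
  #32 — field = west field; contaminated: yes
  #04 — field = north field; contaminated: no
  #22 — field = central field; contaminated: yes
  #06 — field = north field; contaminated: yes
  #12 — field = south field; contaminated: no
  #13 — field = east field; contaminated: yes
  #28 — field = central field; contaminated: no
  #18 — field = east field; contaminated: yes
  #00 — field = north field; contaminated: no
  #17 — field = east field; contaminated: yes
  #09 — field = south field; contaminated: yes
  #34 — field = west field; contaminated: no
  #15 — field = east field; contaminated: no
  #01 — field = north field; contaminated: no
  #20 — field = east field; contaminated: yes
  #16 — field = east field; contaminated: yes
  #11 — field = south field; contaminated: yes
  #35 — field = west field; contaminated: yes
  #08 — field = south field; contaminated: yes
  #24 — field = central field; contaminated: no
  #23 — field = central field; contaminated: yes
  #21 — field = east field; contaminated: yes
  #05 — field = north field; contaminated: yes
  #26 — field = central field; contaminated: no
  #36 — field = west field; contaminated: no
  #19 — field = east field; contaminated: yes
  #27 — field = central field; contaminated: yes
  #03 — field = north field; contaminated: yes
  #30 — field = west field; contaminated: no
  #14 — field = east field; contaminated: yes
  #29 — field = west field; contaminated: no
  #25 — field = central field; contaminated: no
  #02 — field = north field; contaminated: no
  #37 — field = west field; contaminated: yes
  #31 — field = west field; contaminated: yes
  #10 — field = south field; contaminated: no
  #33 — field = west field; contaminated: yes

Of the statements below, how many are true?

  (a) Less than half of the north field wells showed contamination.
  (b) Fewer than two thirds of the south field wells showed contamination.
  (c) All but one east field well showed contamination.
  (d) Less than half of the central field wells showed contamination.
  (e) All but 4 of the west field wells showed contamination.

(a) north field: |A| = 8, |A ∩ B| = 3; needs |A ∩ B| < |A ∖ B| — true.
(b) south field: |A| = 5, |A ∩ B| = 3; needs |A ∩ B| / |A| < 2/3 — true.
(c) east field: |A| = 9, |A ∩ B| = 8; needs |A ∖ B| = 1 — true.
(d) central field: |A| = 7, |A ∩ B| = 3; needs |A ∩ B| < |A ∖ B| — true.
(e) west field: |A| = 9, |A ∩ B| = 5; needs |A ∖ B| = 4 — true.

5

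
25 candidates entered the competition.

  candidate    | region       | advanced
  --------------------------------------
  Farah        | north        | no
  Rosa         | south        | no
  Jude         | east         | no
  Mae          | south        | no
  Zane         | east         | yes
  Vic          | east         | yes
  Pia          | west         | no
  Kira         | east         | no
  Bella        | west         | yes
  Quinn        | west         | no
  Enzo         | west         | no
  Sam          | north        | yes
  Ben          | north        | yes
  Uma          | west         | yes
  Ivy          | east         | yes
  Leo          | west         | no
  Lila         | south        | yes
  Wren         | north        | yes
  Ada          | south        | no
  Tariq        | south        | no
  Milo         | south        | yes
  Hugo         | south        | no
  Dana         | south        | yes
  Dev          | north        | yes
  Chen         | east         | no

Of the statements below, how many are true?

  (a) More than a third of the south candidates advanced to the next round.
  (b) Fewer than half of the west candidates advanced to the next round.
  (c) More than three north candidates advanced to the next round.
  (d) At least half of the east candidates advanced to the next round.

4

(a) south: |A| = 8, |A ∩ B| = 3; needs |A ∩ B| / |A| > 1/3 — true.
(b) west: |A| = 6, |A ∩ B| = 2; needs |A ∩ B| < |A ∖ B| — true.
(c) north: |A| = 5, |A ∩ B| = 4; needs |A ∩ B| > 3 — true.
(d) east: |A| = 6, |A ∩ B| = 3; needs |A ∩ B| ≥ |A ∖ B| — true.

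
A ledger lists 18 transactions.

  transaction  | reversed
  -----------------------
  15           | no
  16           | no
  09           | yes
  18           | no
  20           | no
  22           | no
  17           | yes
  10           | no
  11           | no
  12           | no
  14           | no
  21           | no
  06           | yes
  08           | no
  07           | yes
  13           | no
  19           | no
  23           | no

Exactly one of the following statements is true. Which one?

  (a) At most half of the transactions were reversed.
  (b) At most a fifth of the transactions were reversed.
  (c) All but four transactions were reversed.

(a)

|A| = 18, |A ∩ B| = 4, |A ∖ B| = 14.
(a) requires |A ∩ B| ≤ |A ∖ B|: true.
(b) requires |A ∩ B| / |A| ≤ 1/5: false.
(c) requires |A ∖ B| = 4: false.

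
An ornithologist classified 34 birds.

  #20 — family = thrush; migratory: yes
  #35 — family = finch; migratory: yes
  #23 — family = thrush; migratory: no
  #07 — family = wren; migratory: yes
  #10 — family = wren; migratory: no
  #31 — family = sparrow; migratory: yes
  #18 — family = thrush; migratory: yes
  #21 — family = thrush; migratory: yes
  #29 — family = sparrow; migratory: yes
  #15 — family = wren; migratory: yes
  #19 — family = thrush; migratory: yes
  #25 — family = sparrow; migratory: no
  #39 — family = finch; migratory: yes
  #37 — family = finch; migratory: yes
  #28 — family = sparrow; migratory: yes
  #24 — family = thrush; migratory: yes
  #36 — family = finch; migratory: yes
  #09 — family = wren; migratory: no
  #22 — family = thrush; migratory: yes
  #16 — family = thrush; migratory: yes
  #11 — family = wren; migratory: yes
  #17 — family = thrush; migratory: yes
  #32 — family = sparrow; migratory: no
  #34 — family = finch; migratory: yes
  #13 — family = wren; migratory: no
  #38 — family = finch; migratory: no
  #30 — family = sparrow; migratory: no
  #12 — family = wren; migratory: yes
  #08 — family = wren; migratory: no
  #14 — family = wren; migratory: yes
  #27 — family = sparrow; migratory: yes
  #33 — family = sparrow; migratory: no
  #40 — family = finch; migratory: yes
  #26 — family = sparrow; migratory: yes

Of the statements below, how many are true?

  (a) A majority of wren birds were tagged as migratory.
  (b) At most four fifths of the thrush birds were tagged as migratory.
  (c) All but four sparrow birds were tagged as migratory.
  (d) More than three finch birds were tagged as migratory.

3

(a) wren: |A| = 9, |A ∩ B| = 5; needs |A ∩ B| > |A ∖ B| — true.
(b) thrush: |A| = 9, |A ∩ B| = 8; needs |A ∩ B| / |A| ≤ 4/5 — false.
(c) sparrow: |A| = 9, |A ∩ B| = 5; needs |A ∖ B| = 4 — true.
(d) finch: |A| = 7, |A ∩ B| = 6; needs |A ∩ B| > 3 — true.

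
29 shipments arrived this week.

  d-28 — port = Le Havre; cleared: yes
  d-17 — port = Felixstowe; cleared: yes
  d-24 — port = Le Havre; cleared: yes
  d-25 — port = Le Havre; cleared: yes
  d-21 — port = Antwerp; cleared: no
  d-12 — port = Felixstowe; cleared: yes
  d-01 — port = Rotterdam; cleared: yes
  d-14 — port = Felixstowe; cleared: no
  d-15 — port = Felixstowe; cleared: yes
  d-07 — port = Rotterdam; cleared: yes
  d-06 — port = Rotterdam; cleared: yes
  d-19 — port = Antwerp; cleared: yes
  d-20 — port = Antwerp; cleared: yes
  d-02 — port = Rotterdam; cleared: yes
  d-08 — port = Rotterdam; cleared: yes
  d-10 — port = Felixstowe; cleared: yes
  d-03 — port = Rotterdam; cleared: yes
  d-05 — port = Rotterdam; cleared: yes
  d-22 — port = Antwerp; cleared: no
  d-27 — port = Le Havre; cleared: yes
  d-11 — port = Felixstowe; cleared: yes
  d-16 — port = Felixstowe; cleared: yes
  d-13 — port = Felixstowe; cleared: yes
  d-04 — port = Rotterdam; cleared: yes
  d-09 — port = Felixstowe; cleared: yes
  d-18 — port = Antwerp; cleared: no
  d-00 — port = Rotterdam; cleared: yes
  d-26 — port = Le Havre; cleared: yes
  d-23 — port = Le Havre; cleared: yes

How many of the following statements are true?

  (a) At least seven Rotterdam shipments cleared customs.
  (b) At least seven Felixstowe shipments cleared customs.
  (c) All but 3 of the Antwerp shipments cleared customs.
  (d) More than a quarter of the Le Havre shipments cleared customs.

(a) Rotterdam: |A| = 9, |A ∩ B| = 9; needs |A ∩ B| ≥ 7 — true.
(b) Felixstowe: |A| = 9, |A ∩ B| = 8; needs |A ∩ B| ≥ 7 — true.
(c) Antwerp: |A| = 5, |A ∩ B| = 2; needs |A ∖ B| = 3 — true.
(d) Le Havre: |A| = 6, |A ∩ B| = 6; needs |A ∩ B| / |A| > 1/4 — true.

4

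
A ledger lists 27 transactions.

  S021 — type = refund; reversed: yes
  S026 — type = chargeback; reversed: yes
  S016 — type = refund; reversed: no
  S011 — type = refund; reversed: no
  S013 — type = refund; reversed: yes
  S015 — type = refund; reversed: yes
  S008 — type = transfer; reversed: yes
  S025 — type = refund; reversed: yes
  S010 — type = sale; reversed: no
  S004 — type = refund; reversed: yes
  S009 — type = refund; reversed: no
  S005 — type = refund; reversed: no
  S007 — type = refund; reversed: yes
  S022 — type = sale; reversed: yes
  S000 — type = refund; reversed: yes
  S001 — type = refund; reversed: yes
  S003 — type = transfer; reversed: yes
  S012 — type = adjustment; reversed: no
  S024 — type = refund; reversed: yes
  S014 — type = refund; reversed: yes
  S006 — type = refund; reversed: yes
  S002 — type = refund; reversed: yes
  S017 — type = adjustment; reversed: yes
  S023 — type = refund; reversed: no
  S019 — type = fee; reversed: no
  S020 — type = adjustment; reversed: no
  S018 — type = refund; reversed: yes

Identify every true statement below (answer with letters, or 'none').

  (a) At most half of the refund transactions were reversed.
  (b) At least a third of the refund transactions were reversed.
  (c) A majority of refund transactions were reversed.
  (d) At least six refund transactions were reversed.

(b), (c), (d)

|A| = 18, |A ∩ B| = 13, |A ∖ B| = 5.
(a) |A ∩ B| ≤ |A ∖ B|: fails.
(b) |A ∩ B| / |A| ≥ 1/3: holds.
(c) |A ∩ B| > |A ∖ B|: holds.
(d) |A ∩ B| ≥ 6: holds.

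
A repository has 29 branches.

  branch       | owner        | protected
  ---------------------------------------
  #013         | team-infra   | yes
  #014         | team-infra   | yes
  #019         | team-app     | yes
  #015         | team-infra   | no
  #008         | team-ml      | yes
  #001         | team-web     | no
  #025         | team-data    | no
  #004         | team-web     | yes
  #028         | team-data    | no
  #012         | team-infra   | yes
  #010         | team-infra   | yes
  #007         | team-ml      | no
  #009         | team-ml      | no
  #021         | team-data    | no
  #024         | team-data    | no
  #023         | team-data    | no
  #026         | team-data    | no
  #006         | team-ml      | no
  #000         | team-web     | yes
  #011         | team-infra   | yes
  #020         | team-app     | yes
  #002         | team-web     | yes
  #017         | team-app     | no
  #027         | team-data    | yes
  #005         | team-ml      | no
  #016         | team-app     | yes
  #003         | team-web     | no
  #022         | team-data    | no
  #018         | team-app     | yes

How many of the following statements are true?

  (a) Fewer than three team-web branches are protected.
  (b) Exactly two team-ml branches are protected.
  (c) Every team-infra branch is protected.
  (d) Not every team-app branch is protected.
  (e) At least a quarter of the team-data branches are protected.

1

(a) team-web: |A| = 5, |A ∩ B| = 3; needs |A ∩ B| < 3 — false.
(b) team-ml: |A| = 5, |A ∩ B| = 1; needs |A ∩ B| = 2 — false.
(c) team-infra: |A| = 6, |A ∩ B| = 5; needs A ⊆ B, i.e. every element of A is in B (|A ∖ B| = 0) — false.
(d) team-app: |A| = 5, |A ∩ B| = 4; needs A ⊄ B (|A ∖ B| ≥ 1) — true.
(e) team-data: |A| = 8, |A ∩ B| = 1; needs |A ∩ B| / |A| ≥ 1/4 — false.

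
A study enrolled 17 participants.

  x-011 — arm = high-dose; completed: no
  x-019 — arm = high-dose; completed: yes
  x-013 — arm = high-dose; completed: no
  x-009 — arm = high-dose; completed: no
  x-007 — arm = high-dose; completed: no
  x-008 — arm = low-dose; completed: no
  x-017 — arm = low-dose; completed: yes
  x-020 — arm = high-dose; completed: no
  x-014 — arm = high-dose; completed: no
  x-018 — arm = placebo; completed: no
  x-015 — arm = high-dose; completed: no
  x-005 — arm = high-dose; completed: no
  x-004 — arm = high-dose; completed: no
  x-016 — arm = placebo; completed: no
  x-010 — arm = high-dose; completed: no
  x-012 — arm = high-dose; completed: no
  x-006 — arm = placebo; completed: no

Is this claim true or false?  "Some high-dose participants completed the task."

True

The determiner here denotes the relation: A ∩ B ≠ ∅ (|A ∩ B| ≥ 1).
A (the restrictor) = {x-011, x-019, x-013, x-009, x-007, x-020, x-014, x-015, x-005, x-004, x-010, x-012}, |A| = 12.
A ∩ B = {x-019}, so |A ∩ B| = 1.
So the statement is true.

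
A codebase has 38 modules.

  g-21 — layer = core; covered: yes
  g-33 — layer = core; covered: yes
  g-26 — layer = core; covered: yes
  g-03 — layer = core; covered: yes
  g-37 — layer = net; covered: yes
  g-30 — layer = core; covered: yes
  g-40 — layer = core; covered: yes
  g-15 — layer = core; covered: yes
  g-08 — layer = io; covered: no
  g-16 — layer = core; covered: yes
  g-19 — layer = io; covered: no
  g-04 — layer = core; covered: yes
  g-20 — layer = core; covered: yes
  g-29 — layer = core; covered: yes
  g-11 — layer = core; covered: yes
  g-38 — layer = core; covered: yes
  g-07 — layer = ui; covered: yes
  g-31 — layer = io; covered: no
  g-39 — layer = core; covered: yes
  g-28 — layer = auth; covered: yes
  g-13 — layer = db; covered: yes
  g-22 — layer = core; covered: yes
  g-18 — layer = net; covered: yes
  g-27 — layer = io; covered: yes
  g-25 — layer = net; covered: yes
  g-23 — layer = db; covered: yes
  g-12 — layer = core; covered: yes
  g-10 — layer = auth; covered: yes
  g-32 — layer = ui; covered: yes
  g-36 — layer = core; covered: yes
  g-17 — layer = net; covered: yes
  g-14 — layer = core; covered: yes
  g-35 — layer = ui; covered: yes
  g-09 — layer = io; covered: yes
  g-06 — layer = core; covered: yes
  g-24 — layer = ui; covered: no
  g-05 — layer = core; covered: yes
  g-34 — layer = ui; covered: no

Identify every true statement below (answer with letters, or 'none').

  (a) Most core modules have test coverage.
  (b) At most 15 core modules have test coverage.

(a)

|A| = 20, |A ∩ B| = 20, |A ∖ B| = 0.
(a) |A ∩ B| > |A ∖ B|: holds.
(b) |A ∩ B| ≤ 15: fails.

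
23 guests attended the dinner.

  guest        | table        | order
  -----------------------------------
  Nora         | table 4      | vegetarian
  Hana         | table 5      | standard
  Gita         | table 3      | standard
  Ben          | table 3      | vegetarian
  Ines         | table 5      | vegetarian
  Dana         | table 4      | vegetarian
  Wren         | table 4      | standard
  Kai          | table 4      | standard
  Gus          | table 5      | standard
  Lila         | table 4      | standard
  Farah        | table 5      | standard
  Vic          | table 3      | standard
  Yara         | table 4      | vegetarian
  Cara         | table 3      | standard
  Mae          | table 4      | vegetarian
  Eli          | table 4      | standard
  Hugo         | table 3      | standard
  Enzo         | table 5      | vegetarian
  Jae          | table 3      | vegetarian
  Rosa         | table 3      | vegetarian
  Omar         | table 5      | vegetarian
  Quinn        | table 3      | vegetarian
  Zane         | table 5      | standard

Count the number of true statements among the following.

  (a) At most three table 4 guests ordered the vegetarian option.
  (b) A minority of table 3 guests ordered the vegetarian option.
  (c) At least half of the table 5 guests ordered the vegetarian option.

0

(a) table 4: |A| = 8, |A ∩ B| = 4; needs |A ∩ B| ≤ 3 — false.
(b) table 3: |A| = 8, |A ∩ B| = 4; needs |A ∩ B| < |A ∖ B| — false.
(c) table 5: |A| = 7, |A ∩ B| = 3; needs |A ∩ B| ≥ |A ∖ B| — false.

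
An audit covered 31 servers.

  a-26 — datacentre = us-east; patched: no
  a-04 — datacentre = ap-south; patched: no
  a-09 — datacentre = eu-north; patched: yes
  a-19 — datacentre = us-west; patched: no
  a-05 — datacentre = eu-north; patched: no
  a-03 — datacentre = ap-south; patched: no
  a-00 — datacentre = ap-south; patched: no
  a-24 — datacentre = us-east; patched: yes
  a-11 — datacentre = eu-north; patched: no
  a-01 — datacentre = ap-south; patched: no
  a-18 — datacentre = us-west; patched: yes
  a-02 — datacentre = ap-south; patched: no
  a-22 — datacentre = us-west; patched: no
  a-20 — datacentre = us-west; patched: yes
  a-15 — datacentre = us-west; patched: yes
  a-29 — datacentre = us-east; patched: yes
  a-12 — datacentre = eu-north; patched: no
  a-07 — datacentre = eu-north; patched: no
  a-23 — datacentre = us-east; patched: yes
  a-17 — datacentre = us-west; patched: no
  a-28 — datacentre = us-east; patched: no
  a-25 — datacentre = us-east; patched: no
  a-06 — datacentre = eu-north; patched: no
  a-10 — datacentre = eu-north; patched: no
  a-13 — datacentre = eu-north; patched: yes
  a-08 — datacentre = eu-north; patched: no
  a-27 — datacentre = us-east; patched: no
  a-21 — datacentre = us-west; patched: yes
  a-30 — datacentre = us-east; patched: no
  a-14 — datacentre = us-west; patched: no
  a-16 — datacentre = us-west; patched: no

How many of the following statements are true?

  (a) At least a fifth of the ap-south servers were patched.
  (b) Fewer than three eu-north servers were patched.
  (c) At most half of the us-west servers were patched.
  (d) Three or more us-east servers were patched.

3

(a) ap-south: |A| = 5, |A ∩ B| = 0; needs |A ∩ B| / |A| ≥ 1/5 — false.
(b) eu-north: |A| = 9, |A ∩ B| = 2; needs |A ∩ B| < 3 — true.
(c) us-west: |A| = 9, |A ∩ B| = 4; needs |A ∩ B| ≤ |A ∖ B| — true.
(d) us-east: |A| = 8, |A ∩ B| = 3; needs |A ∩ B| ≥ 3 — true.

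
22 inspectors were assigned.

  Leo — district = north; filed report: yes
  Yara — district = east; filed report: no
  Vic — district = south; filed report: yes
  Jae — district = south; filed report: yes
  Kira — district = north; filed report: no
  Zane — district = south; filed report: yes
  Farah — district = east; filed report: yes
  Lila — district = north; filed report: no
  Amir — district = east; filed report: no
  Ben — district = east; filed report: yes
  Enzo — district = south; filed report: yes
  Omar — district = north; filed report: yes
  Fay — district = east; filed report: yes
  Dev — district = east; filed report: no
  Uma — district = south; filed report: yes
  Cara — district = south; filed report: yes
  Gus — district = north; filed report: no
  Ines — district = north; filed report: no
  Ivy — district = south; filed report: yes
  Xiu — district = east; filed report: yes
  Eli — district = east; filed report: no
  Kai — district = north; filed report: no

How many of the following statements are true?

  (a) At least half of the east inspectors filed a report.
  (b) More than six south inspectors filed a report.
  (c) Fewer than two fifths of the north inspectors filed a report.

(a) east: |A| = 8, |A ∩ B| = 4; needs |A ∩ B| ≥ |A ∖ B| — true.
(b) south: |A| = 7, |A ∩ B| = 7; needs |A ∩ B| > 6 — true.
(c) north: |A| = 7, |A ∩ B| = 2; needs |A ∩ B| / |A| < 2/5 — true.

3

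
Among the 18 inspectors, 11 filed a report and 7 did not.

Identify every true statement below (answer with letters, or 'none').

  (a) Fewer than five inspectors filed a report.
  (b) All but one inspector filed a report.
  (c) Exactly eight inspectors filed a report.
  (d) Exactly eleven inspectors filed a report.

|A| = 18, |A ∩ B| = 11, |A ∖ B| = 7.
(a) |A ∩ B| < 5: fails.
(b) |A ∖ B| = 1: fails.
(c) |A ∩ B| = 8: fails.
(d) |A ∩ B| = 11: holds.

(d)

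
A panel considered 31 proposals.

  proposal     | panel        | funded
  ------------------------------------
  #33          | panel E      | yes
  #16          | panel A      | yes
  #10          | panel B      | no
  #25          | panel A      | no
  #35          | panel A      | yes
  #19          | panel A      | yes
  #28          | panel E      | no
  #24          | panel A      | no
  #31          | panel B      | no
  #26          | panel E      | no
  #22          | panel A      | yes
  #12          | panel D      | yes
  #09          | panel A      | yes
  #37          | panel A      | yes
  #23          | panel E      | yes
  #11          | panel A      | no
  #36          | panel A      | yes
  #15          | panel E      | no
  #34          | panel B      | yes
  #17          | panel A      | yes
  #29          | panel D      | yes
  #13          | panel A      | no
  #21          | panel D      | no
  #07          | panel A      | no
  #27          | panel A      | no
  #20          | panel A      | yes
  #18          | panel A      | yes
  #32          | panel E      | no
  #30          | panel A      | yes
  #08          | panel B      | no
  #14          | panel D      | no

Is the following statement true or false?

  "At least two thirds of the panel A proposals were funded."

False

The determiner here denotes the relation: |A ∩ B| / |A| ≥ 2/3.
|A| = 17, |A ∩ B| = 11, |A ∖ B| = 6.
|A ∩ B|/|A| = 11/17, so the statement is false.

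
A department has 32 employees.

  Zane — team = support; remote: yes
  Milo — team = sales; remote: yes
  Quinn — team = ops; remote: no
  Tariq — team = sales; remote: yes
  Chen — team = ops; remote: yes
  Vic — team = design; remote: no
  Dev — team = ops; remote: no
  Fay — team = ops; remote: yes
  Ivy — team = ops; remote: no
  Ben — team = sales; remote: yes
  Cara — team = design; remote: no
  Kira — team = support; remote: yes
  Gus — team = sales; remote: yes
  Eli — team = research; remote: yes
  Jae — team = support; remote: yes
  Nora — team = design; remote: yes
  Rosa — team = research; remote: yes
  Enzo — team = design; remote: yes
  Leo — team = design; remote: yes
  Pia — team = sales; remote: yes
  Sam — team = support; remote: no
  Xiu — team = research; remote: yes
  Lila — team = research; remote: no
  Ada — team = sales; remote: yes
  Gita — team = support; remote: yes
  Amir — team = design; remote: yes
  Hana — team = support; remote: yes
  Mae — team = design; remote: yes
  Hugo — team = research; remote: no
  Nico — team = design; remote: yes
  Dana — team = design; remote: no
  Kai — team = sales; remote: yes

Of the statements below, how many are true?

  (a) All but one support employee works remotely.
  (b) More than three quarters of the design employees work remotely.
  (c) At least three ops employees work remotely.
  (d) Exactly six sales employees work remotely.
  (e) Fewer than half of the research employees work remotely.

(a) support: |A| = 6, |A ∩ B| = 5; needs |A ∖ B| = 1 — true.
(b) design: |A| = 9, |A ∩ B| = 6; needs |A ∩ B| / |A| > 3/4 — false.
(c) ops: |A| = 5, |A ∩ B| = 2; needs |A ∩ B| ≥ 3 — false.
(d) sales: |A| = 7, |A ∩ B| = 7; needs |A ∩ B| = 6 — false.
(e) research: |A| = 5, |A ∩ B| = 3; needs |A ∩ B| < |A ∖ B| — false.

1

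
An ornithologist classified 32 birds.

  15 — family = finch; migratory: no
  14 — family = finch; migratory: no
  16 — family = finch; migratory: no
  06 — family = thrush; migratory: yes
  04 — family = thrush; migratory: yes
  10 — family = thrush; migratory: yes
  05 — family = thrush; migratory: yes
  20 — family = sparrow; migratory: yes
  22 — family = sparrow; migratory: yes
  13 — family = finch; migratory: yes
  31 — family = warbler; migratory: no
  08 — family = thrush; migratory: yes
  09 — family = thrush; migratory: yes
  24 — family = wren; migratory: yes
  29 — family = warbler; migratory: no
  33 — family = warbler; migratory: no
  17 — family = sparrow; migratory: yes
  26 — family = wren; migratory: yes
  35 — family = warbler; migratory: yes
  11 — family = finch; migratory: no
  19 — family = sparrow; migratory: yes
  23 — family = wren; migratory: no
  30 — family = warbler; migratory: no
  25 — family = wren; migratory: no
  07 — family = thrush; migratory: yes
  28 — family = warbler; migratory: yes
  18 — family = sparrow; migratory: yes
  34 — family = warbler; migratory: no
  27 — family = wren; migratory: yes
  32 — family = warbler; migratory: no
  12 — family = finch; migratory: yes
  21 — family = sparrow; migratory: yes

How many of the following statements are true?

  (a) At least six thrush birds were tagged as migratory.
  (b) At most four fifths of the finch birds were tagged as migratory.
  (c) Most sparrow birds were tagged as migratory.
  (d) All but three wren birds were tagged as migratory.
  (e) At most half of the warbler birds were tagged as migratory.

4

(a) thrush: |A| = 7, |A ∩ B| = 7; needs |A ∩ B| ≥ 6 — true.
(b) finch: |A| = 6, |A ∩ B| = 2; needs |A ∩ B| / |A| ≤ 4/5 — true.
(c) sparrow: |A| = 6, |A ∩ B| = 6; needs |A ∩ B| > |A ∖ B| — true.
(d) wren: |A| = 5, |A ∩ B| = 3; needs |A ∖ B| = 3 — false.
(e) warbler: |A| = 8, |A ∩ B| = 2; needs |A ∩ B| ≤ |A ∖ B| — true.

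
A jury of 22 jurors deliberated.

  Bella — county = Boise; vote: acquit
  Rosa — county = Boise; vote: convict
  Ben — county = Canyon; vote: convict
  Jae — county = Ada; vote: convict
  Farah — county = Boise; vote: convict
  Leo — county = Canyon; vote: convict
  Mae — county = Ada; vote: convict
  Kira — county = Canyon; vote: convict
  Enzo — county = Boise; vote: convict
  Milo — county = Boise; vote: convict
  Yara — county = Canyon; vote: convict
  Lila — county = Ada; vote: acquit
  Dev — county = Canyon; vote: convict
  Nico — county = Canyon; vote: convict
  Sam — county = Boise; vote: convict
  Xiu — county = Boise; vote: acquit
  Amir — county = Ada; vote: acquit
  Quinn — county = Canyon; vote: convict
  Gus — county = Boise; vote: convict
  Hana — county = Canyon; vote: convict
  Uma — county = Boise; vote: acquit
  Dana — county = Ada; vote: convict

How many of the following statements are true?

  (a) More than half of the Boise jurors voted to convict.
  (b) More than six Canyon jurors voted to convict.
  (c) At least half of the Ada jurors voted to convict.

(a) Boise: |A| = 9, |A ∩ B| = 6; needs |A ∩ B| > |A ∖ B| — true.
(b) Canyon: |A| = 8, |A ∩ B| = 8; needs |A ∩ B| > 6 — true.
(c) Ada: |A| = 5, |A ∩ B| = 3; needs |A ∩ B| ≥ |A ∖ B| — true.

3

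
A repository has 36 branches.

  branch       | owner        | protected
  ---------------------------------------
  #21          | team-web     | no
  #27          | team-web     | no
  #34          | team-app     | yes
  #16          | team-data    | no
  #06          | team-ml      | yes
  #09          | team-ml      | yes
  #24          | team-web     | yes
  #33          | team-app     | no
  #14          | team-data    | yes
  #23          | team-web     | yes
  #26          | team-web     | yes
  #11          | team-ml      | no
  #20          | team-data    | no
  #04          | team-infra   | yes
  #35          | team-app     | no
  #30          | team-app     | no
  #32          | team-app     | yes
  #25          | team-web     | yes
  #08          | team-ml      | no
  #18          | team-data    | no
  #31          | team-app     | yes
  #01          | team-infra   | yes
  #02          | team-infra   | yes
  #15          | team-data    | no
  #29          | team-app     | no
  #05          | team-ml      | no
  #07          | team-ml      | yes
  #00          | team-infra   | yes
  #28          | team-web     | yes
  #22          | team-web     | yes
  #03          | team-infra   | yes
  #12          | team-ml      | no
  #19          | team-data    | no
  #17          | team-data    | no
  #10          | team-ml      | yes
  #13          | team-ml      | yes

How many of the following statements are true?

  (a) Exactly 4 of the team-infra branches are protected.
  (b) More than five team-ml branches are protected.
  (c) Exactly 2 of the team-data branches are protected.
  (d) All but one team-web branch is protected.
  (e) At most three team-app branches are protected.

1

(a) team-infra: |A| = 5, |A ∩ B| = 5; needs |A ∩ B| = 4 — false.
(b) team-ml: |A| = 9, |A ∩ B| = 5; needs |A ∩ B| > 5 — false.
(c) team-data: |A| = 7, |A ∩ B| = 1; needs |A ∩ B| = 2 — false.
(d) team-web: |A| = 8, |A ∩ B| = 6; needs |A ∖ B| = 1 — false.
(e) team-app: |A| = 7, |A ∩ B| = 3; needs |A ∩ B| ≤ 3 — true.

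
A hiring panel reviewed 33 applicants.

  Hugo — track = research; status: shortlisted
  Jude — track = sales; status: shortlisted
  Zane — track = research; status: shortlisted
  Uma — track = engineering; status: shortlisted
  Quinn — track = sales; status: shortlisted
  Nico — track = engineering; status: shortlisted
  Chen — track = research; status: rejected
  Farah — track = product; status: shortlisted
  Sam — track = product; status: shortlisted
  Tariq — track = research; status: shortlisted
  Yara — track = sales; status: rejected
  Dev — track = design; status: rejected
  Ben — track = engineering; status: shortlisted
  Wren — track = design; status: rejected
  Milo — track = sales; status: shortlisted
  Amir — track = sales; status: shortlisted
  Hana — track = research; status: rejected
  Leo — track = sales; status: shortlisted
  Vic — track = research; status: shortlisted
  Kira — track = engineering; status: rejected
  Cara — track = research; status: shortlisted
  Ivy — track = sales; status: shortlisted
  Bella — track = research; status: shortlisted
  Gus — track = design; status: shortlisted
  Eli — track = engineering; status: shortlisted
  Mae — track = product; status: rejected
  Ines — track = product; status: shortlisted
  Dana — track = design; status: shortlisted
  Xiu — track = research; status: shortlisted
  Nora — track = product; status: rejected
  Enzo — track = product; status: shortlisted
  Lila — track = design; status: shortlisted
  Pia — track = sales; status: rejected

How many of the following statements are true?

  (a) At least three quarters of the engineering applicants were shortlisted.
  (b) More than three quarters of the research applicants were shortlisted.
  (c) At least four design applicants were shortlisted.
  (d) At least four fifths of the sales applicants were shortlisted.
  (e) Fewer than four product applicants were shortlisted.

(a) engineering: |A| = 5, |A ∩ B| = 4; needs |A ∩ B| / |A| ≥ 3/4 — true.
(b) research: |A| = 9, |A ∩ B| = 7; needs |A ∩ B| / |A| > 3/4 — true.
(c) design: |A| = 5, |A ∩ B| = 3; needs |A ∩ B| ≥ 4 — false.
(d) sales: |A| = 8, |A ∩ B| = 6; needs |A ∩ B| / |A| ≥ 4/5 — false.
(e) product: |A| = 6, |A ∩ B| = 4; needs |A ∩ B| < 4 — false.

2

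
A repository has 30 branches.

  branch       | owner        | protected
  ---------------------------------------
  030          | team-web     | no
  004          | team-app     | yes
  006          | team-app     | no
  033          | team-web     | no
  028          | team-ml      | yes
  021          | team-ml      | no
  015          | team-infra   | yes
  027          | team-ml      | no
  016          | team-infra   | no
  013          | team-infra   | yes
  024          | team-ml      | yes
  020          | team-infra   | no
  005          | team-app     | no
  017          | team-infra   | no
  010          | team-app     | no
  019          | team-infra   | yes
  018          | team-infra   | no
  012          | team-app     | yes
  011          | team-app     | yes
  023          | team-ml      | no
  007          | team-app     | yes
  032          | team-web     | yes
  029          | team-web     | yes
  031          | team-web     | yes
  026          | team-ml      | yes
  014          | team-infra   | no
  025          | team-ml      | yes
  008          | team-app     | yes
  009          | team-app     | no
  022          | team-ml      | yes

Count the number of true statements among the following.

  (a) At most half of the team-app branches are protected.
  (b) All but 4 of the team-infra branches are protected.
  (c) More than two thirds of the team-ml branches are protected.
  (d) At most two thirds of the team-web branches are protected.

1

(a) team-app: |A| = 9, |A ∩ B| = 5; needs |A ∩ B| ≤ |A ∖ B| — false.
(b) team-infra: |A| = 8, |A ∩ B| = 3; needs |A ∖ B| = 4 — false.
(c) team-ml: |A| = 8, |A ∩ B| = 5; needs |A ∩ B| / |A| > 2/3 — false.
(d) team-web: |A| = 5, |A ∩ B| = 3; needs |A ∩ B| / |A| ≤ 2/3 — true.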